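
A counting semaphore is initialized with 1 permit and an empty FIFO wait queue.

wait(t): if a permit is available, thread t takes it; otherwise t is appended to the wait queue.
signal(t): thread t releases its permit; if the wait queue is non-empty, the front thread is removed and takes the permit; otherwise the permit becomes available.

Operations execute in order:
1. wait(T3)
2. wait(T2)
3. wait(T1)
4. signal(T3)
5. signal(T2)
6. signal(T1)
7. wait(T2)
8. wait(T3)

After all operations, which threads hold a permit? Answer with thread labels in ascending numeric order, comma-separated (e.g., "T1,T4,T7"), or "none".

Answer: T2

Derivation:
Step 1: wait(T3) -> count=0 queue=[] holders={T3}
Step 2: wait(T2) -> count=0 queue=[T2] holders={T3}
Step 3: wait(T1) -> count=0 queue=[T2,T1] holders={T3}
Step 4: signal(T3) -> count=0 queue=[T1] holders={T2}
Step 5: signal(T2) -> count=0 queue=[] holders={T1}
Step 6: signal(T1) -> count=1 queue=[] holders={none}
Step 7: wait(T2) -> count=0 queue=[] holders={T2}
Step 8: wait(T3) -> count=0 queue=[T3] holders={T2}
Final holders: T2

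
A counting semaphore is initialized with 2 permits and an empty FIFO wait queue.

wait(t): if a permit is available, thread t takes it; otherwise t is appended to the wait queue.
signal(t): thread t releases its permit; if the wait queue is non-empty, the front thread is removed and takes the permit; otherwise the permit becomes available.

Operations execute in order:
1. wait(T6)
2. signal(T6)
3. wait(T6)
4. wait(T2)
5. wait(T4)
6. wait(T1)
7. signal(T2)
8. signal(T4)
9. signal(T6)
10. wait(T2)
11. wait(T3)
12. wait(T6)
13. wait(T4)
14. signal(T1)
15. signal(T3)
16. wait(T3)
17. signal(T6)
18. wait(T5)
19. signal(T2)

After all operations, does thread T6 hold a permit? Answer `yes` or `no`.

Answer: no

Derivation:
Step 1: wait(T6) -> count=1 queue=[] holders={T6}
Step 2: signal(T6) -> count=2 queue=[] holders={none}
Step 3: wait(T6) -> count=1 queue=[] holders={T6}
Step 4: wait(T2) -> count=0 queue=[] holders={T2,T6}
Step 5: wait(T4) -> count=0 queue=[T4] holders={T2,T6}
Step 6: wait(T1) -> count=0 queue=[T4,T1] holders={T2,T6}
Step 7: signal(T2) -> count=0 queue=[T1] holders={T4,T6}
Step 8: signal(T4) -> count=0 queue=[] holders={T1,T6}
Step 9: signal(T6) -> count=1 queue=[] holders={T1}
Step 10: wait(T2) -> count=0 queue=[] holders={T1,T2}
Step 11: wait(T3) -> count=0 queue=[T3] holders={T1,T2}
Step 12: wait(T6) -> count=0 queue=[T3,T6] holders={T1,T2}
Step 13: wait(T4) -> count=0 queue=[T3,T6,T4] holders={T1,T2}
Step 14: signal(T1) -> count=0 queue=[T6,T4] holders={T2,T3}
Step 15: signal(T3) -> count=0 queue=[T4] holders={T2,T6}
Step 16: wait(T3) -> count=0 queue=[T4,T3] holders={T2,T6}
Step 17: signal(T6) -> count=0 queue=[T3] holders={T2,T4}
Step 18: wait(T5) -> count=0 queue=[T3,T5] holders={T2,T4}
Step 19: signal(T2) -> count=0 queue=[T5] holders={T3,T4}
Final holders: {T3,T4} -> T6 not in holders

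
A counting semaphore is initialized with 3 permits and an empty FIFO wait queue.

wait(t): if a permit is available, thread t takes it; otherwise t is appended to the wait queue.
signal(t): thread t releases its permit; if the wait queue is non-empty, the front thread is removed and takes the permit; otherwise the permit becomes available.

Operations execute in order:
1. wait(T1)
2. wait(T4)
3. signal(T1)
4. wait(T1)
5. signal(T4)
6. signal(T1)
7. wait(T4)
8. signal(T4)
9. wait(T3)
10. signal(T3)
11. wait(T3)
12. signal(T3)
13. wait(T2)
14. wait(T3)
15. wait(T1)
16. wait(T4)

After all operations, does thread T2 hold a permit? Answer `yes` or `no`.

Step 1: wait(T1) -> count=2 queue=[] holders={T1}
Step 2: wait(T4) -> count=1 queue=[] holders={T1,T4}
Step 3: signal(T1) -> count=2 queue=[] holders={T4}
Step 4: wait(T1) -> count=1 queue=[] holders={T1,T4}
Step 5: signal(T4) -> count=2 queue=[] holders={T1}
Step 6: signal(T1) -> count=3 queue=[] holders={none}
Step 7: wait(T4) -> count=2 queue=[] holders={T4}
Step 8: signal(T4) -> count=3 queue=[] holders={none}
Step 9: wait(T3) -> count=2 queue=[] holders={T3}
Step 10: signal(T3) -> count=3 queue=[] holders={none}
Step 11: wait(T3) -> count=2 queue=[] holders={T3}
Step 12: signal(T3) -> count=3 queue=[] holders={none}
Step 13: wait(T2) -> count=2 queue=[] holders={T2}
Step 14: wait(T3) -> count=1 queue=[] holders={T2,T3}
Step 15: wait(T1) -> count=0 queue=[] holders={T1,T2,T3}
Step 16: wait(T4) -> count=0 queue=[T4] holders={T1,T2,T3}
Final holders: {T1,T2,T3} -> T2 in holders

Answer: yes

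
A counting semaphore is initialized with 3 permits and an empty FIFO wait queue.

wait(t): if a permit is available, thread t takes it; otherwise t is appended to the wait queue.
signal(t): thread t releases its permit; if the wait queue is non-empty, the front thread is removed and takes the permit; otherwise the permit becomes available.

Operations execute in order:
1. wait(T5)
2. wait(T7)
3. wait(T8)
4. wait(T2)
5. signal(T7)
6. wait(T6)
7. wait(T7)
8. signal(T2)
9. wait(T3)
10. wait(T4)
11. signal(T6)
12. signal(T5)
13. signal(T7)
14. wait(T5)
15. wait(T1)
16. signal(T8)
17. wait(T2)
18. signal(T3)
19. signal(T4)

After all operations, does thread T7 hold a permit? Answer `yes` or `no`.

Answer: no

Derivation:
Step 1: wait(T5) -> count=2 queue=[] holders={T5}
Step 2: wait(T7) -> count=1 queue=[] holders={T5,T7}
Step 3: wait(T8) -> count=0 queue=[] holders={T5,T7,T8}
Step 4: wait(T2) -> count=0 queue=[T2] holders={T5,T7,T8}
Step 5: signal(T7) -> count=0 queue=[] holders={T2,T5,T8}
Step 6: wait(T6) -> count=0 queue=[T6] holders={T2,T5,T8}
Step 7: wait(T7) -> count=0 queue=[T6,T7] holders={T2,T5,T8}
Step 8: signal(T2) -> count=0 queue=[T7] holders={T5,T6,T8}
Step 9: wait(T3) -> count=0 queue=[T7,T3] holders={T5,T6,T8}
Step 10: wait(T4) -> count=0 queue=[T7,T3,T4] holders={T5,T6,T8}
Step 11: signal(T6) -> count=0 queue=[T3,T4] holders={T5,T7,T8}
Step 12: signal(T5) -> count=0 queue=[T4] holders={T3,T7,T8}
Step 13: signal(T7) -> count=0 queue=[] holders={T3,T4,T8}
Step 14: wait(T5) -> count=0 queue=[T5] holders={T3,T4,T8}
Step 15: wait(T1) -> count=0 queue=[T5,T1] holders={T3,T4,T8}
Step 16: signal(T8) -> count=0 queue=[T1] holders={T3,T4,T5}
Step 17: wait(T2) -> count=0 queue=[T1,T2] holders={T3,T4,T5}
Step 18: signal(T3) -> count=0 queue=[T2] holders={T1,T4,T5}
Step 19: signal(T4) -> count=0 queue=[] holders={T1,T2,T5}
Final holders: {T1,T2,T5} -> T7 not in holders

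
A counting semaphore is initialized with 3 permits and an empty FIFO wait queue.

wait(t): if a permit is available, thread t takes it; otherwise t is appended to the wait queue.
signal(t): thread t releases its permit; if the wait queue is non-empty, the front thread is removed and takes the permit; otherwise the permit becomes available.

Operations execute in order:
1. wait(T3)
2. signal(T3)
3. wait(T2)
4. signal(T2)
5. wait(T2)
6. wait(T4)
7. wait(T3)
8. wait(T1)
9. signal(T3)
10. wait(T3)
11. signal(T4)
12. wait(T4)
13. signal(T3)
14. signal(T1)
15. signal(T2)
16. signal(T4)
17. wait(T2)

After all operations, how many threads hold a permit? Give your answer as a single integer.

Step 1: wait(T3) -> count=2 queue=[] holders={T3}
Step 2: signal(T3) -> count=3 queue=[] holders={none}
Step 3: wait(T2) -> count=2 queue=[] holders={T2}
Step 4: signal(T2) -> count=3 queue=[] holders={none}
Step 5: wait(T2) -> count=2 queue=[] holders={T2}
Step 6: wait(T4) -> count=1 queue=[] holders={T2,T4}
Step 7: wait(T3) -> count=0 queue=[] holders={T2,T3,T4}
Step 8: wait(T1) -> count=0 queue=[T1] holders={T2,T3,T4}
Step 9: signal(T3) -> count=0 queue=[] holders={T1,T2,T4}
Step 10: wait(T3) -> count=0 queue=[T3] holders={T1,T2,T4}
Step 11: signal(T4) -> count=0 queue=[] holders={T1,T2,T3}
Step 12: wait(T4) -> count=0 queue=[T4] holders={T1,T2,T3}
Step 13: signal(T3) -> count=0 queue=[] holders={T1,T2,T4}
Step 14: signal(T1) -> count=1 queue=[] holders={T2,T4}
Step 15: signal(T2) -> count=2 queue=[] holders={T4}
Step 16: signal(T4) -> count=3 queue=[] holders={none}
Step 17: wait(T2) -> count=2 queue=[] holders={T2}
Final holders: {T2} -> 1 thread(s)

Answer: 1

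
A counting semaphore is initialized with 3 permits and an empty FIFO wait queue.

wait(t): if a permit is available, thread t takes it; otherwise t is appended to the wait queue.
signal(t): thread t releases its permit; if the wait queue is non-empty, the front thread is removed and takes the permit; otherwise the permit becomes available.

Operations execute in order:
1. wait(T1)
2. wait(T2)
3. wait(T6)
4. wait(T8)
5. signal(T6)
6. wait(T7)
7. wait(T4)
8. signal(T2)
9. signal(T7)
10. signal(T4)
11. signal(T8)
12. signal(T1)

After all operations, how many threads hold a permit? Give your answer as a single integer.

Answer: 0

Derivation:
Step 1: wait(T1) -> count=2 queue=[] holders={T1}
Step 2: wait(T2) -> count=1 queue=[] holders={T1,T2}
Step 3: wait(T6) -> count=0 queue=[] holders={T1,T2,T6}
Step 4: wait(T8) -> count=0 queue=[T8] holders={T1,T2,T6}
Step 5: signal(T6) -> count=0 queue=[] holders={T1,T2,T8}
Step 6: wait(T7) -> count=0 queue=[T7] holders={T1,T2,T8}
Step 7: wait(T4) -> count=0 queue=[T7,T4] holders={T1,T2,T8}
Step 8: signal(T2) -> count=0 queue=[T4] holders={T1,T7,T8}
Step 9: signal(T7) -> count=0 queue=[] holders={T1,T4,T8}
Step 10: signal(T4) -> count=1 queue=[] holders={T1,T8}
Step 11: signal(T8) -> count=2 queue=[] holders={T1}
Step 12: signal(T1) -> count=3 queue=[] holders={none}
Final holders: {none} -> 0 thread(s)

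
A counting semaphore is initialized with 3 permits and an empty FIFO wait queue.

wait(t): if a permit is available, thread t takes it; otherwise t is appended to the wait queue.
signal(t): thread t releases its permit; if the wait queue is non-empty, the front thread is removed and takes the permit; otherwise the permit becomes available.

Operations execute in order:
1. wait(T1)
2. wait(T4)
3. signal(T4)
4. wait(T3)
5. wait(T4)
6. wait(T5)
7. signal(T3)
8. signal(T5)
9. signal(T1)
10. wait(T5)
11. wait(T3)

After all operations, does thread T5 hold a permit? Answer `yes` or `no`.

Answer: yes

Derivation:
Step 1: wait(T1) -> count=2 queue=[] holders={T1}
Step 2: wait(T4) -> count=1 queue=[] holders={T1,T4}
Step 3: signal(T4) -> count=2 queue=[] holders={T1}
Step 4: wait(T3) -> count=1 queue=[] holders={T1,T3}
Step 5: wait(T4) -> count=0 queue=[] holders={T1,T3,T4}
Step 6: wait(T5) -> count=0 queue=[T5] holders={T1,T3,T4}
Step 7: signal(T3) -> count=0 queue=[] holders={T1,T4,T5}
Step 8: signal(T5) -> count=1 queue=[] holders={T1,T4}
Step 9: signal(T1) -> count=2 queue=[] holders={T4}
Step 10: wait(T5) -> count=1 queue=[] holders={T4,T5}
Step 11: wait(T3) -> count=0 queue=[] holders={T3,T4,T5}
Final holders: {T3,T4,T5} -> T5 in holders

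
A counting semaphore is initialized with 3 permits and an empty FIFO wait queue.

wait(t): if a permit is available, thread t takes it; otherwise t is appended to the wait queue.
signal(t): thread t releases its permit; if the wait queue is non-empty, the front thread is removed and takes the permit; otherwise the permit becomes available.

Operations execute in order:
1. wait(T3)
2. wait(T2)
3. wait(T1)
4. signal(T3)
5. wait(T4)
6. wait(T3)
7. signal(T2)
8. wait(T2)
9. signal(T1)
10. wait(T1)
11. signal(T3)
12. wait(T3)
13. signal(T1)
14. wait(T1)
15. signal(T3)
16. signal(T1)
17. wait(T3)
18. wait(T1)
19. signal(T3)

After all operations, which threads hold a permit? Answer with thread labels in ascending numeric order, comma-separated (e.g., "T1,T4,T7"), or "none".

Step 1: wait(T3) -> count=2 queue=[] holders={T3}
Step 2: wait(T2) -> count=1 queue=[] holders={T2,T3}
Step 3: wait(T1) -> count=0 queue=[] holders={T1,T2,T3}
Step 4: signal(T3) -> count=1 queue=[] holders={T1,T2}
Step 5: wait(T4) -> count=0 queue=[] holders={T1,T2,T4}
Step 6: wait(T3) -> count=0 queue=[T3] holders={T1,T2,T4}
Step 7: signal(T2) -> count=0 queue=[] holders={T1,T3,T4}
Step 8: wait(T2) -> count=0 queue=[T2] holders={T1,T3,T4}
Step 9: signal(T1) -> count=0 queue=[] holders={T2,T3,T4}
Step 10: wait(T1) -> count=0 queue=[T1] holders={T2,T3,T4}
Step 11: signal(T3) -> count=0 queue=[] holders={T1,T2,T4}
Step 12: wait(T3) -> count=0 queue=[T3] holders={T1,T2,T4}
Step 13: signal(T1) -> count=0 queue=[] holders={T2,T3,T4}
Step 14: wait(T1) -> count=0 queue=[T1] holders={T2,T3,T4}
Step 15: signal(T3) -> count=0 queue=[] holders={T1,T2,T4}
Step 16: signal(T1) -> count=1 queue=[] holders={T2,T4}
Step 17: wait(T3) -> count=0 queue=[] holders={T2,T3,T4}
Step 18: wait(T1) -> count=0 queue=[T1] holders={T2,T3,T4}
Step 19: signal(T3) -> count=0 queue=[] holders={T1,T2,T4}
Final holders: T1,T2,T4

Answer: T1,T2,T4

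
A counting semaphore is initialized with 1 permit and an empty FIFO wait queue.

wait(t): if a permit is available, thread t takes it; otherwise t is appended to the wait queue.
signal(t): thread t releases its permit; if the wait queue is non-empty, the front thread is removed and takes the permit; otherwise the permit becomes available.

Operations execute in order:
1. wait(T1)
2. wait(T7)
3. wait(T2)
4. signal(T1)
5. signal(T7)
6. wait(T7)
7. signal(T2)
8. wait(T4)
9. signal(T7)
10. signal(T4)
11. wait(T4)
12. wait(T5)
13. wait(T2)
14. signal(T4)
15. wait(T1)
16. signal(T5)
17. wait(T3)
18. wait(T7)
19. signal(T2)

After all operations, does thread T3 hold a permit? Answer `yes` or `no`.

Step 1: wait(T1) -> count=0 queue=[] holders={T1}
Step 2: wait(T7) -> count=0 queue=[T7] holders={T1}
Step 3: wait(T2) -> count=0 queue=[T7,T2] holders={T1}
Step 4: signal(T1) -> count=0 queue=[T2] holders={T7}
Step 5: signal(T7) -> count=0 queue=[] holders={T2}
Step 6: wait(T7) -> count=0 queue=[T7] holders={T2}
Step 7: signal(T2) -> count=0 queue=[] holders={T7}
Step 8: wait(T4) -> count=0 queue=[T4] holders={T7}
Step 9: signal(T7) -> count=0 queue=[] holders={T4}
Step 10: signal(T4) -> count=1 queue=[] holders={none}
Step 11: wait(T4) -> count=0 queue=[] holders={T4}
Step 12: wait(T5) -> count=0 queue=[T5] holders={T4}
Step 13: wait(T2) -> count=0 queue=[T5,T2] holders={T4}
Step 14: signal(T4) -> count=0 queue=[T2] holders={T5}
Step 15: wait(T1) -> count=0 queue=[T2,T1] holders={T5}
Step 16: signal(T5) -> count=0 queue=[T1] holders={T2}
Step 17: wait(T3) -> count=0 queue=[T1,T3] holders={T2}
Step 18: wait(T7) -> count=0 queue=[T1,T3,T7] holders={T2}
Step 19: signal(T2) -> count=0 queue=[T3,T7] holders={T1}
Final holders: {T1} -> T3 not in holders

Answer: no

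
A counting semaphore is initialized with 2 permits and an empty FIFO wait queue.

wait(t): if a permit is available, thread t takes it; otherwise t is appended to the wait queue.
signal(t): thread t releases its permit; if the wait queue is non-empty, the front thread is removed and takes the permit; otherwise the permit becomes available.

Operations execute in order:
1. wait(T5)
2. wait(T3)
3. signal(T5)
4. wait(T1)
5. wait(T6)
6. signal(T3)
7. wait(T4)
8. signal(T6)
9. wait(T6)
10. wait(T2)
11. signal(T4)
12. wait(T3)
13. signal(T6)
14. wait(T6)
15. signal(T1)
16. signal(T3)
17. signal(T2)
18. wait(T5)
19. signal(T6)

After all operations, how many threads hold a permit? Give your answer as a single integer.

Step 1: wait(T5) -> count=1 queue=[] holders={T5}
Step 2: wait(T3) -> count=0 queue=[] holders={T3,T5}
Step 3: signal(T5) -> count=1 queue=[] holders={T3}
Step 4: wait(T1) -> count=0 queue=[] holders={T1,T3}
Step 5: wait(T6) -> count=0 queue=[T6] holders={T1,T3}
Step 6: signal(T3) -> count=0 queue=[] holders={T1,T6}
Step 7: wait(T4) -> count=0 queue=[T4] holders={T1,T6}
Step 8: signal(T6) -> count=0 queue=[] holders={T1,T4}
Step 9: wait(T6) -> count=0 queue=[T6] holders={T1,T4}
Step 10: wait(T2) -> count=0 queue=[T6,T2] holders={T1,T4}
Step 11: signal(T4) -> count=0 queue=[T2] holders={T1,T6}
Step 12: wait(T3) -> count=0 queue=[T2,T3] holders={T1,T6}
Step 13: signal(T6) -> count=0 queue=[T3] holders={T1,T2}
Step 14: wait(T6) -> count=0 queue=[T3,T6] holders={T1,T2}
Step 15: signal(T1) -> count=0 queue=[T6] holders={T2,T3}
Step 16: signal(T3) -> count=0 queue=[] holders={T2,T6}
Step 17: signal(T2) -> count=1 queue=[] holders={T6}
Step 18: wait(T5) -> count=0 queue=[] holders={T5,T6}
Step 19: signal(T6) -> count=1 queue=[] holders={T5}
Final holders: {T5} -> 1 thread(s)

Answer: 1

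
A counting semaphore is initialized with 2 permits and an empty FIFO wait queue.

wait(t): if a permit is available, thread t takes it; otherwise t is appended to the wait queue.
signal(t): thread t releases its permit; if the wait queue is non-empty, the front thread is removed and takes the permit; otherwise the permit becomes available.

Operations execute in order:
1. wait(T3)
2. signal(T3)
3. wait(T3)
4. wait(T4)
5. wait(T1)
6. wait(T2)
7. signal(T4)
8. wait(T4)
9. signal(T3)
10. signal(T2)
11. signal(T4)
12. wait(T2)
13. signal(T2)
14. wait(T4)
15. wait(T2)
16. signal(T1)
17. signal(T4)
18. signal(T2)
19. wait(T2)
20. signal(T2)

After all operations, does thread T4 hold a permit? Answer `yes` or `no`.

Step 1: wait(T3) -> count=1 queue=[] holders={T3}
Step 2: signal(T3) -> count=2 queue=[] holders={none}
Step 3: wait(T3) -> count=1 queue=[] holders={T3}
Step 4: wait(T4) -> count=0 queue=[] holders={T3,T4}
Step 5: wait(T1) -> count=0 queue=[T1] holders={T3,T4}
Step 6: wait(T2) -> count=0 queue=[T1,T2] holders={T3,T4}
Step 7: signal(T4) -> count=0 queue=[T2] holders={T1,T3}
Step 8: wait(T4) -> count=0 queue=[T2,T4] holders={T1,T3}
Step 9: signal(T3) -> count=0 queue=[T4] holders={T1,T2}
Step 10: signal(T2) -> count=0 queue=[] holders={T1,T4}
Step 11: signal(T4) -> count=1 queue=[] holders={T1}
Step 12: wait(T2) -> count=0 queue=[] holders={T1,T2}
Step 13: signal(T2) -> count=1 queue=[] holders={T1}
Step 14: wait(T4) -> count=0 queue=[] holders={T1,T4}
Step 15: wait(T2) -> count=0 queue=[T2] holders={T1,T4}
Step 16: signal(T1) -> count=0 queue=[] holders={T2,T4}
Step 17: signal(T4) -> count=1 queue=[] holders={T2}
Step 18: signal(T2) -> count=2 queue=[] holders={none}
Step 19: wait(T2) -> count=1 queue=[] holders={T2}
Step 20: signal(T2) -> count=2 queue=[] holders={none}
Final holders: {none} -> T4 not in holders

Answer: no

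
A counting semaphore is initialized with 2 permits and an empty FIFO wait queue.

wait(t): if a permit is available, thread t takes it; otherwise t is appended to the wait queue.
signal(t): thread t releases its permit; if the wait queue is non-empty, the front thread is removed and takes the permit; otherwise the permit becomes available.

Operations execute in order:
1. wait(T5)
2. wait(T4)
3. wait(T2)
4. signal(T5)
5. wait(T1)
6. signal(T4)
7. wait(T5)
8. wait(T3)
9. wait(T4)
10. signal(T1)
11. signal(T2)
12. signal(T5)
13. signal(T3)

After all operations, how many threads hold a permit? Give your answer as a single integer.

Answer: 1

Derivation:
Step 1: wait(T5) -> count=1 queue=[] holders={T5}
Step 2: wait(T4) -> count=0 queue=[] holders={T4,T5}
Step 3: wait(T2) -> count=0 queue=[T2] holders={T4,T5}
Step 4: signal(T5) -> count=0 queue=[] holders={T2,T4}
Step 5: wait(T1) -> count=0 queue=[T1] holders={T2,T4}
Step 6: signal(T4) -> count=0 queue=[] holders={T1,T2}
Step 7: wait(T5) -> count=0 queue=[T5] holders={T1,T2}
Step 8: wait(T3) -> count=0 queue=[T5,T3] holders={T1,T2}
Step 9: wait(T4) -> count=0 queue=[T5,T3,T4] holders={T1,T2}
Step 10: signal(T1) -> count=0 queue=[T3,T4] holders={T2,T5}
Step 11: signal(T2) -> count=0 queue=[T4] holders={T3,T5}
Step 12: signal(T5) -> count=0 queue=[] holders={T3,T4}
Step 13: signal(T3) -> count=1 queue=[] holders={T4}
Final holders: {T4} -> 1 thread(s)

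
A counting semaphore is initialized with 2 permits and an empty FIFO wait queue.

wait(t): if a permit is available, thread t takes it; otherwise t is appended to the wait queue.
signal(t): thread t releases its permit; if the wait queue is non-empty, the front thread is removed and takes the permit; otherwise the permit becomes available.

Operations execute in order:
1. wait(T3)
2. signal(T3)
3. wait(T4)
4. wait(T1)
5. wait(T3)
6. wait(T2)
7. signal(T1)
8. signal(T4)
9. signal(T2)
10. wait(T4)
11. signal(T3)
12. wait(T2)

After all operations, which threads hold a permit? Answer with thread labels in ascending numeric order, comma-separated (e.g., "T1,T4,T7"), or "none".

Answer: T2,T4

Derivation:
Step 1: wait(T3) -> count=1 queue=[] holders={T3}
Step 2: signal(T3) -> count=2 queue=[] holders={none}
Step 3: wait(T4) -> count=1 queue=[] holders={T4}
Step 4: wait(T1) -> count=0 queue=[] holders={T1,T4}
Step 5: wait(T3) -> count=0 queue=[T3] holders={T1,T4}
Step 6: wait(T2) -> count=0 queue=[T3,T2] holders={T1,T4}
Step 7: signal(T1) -> count=0 queue=[T2] holders={T3,T4}
Step 8: signal(T4) -> count=0 queue=[] holders={T2,T3}
Step 9: signal(T2) -> count=1 queue=[] holders={T3}
Step 10: wait(T4) -> count=0 queue=[] holders={T3,T4}
Step 11: signal(T3) -> count=1 queue=[] holders={T4}
Step 12: wait(T2) -> count=0 queue=[] holders={T2,T4}
Final holders: T2,T4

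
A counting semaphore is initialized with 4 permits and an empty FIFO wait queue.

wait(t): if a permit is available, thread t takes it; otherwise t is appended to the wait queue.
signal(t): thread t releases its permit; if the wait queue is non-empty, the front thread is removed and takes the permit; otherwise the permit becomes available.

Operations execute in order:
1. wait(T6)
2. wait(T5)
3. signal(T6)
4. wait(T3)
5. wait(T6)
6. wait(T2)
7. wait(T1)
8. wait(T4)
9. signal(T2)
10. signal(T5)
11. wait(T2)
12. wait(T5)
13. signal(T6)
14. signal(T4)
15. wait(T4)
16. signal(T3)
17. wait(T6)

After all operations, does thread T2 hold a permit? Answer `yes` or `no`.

Step 1: wait(T6) -> count=3 queue=[] holders={T6}
Step 2: wait(T5) -> count=2 queue=[] holders={T5,T6}
Step 3: signal(T6) -> count=3 queue=[] holders={T5}
Step 4: wait(T3) -> count=2 queue=[] holders={T3,T5}
Step 5: wait(T6) -> count=1 queue=[] holders={T3,T5,T6}
Step 6: wait(T2) -> count=0 queue=[] holders={T2,T3,T5,T6}
Step 7: wait(T1) -> count=0 queue=[T1] holders={T2,T3,T5,T6}
Step 8: wait(T4) -> count=0 queue=[T1,T4] holders={T2,T3,T5,T6}
Step 9: signal(T2) -> count=0 queue=[T4] holders={T1,T3,T5,T6}
Step 10: signal(T5) -> count=0 queue=[] holders={T1,T3,T4,T6}
Step 11: wait(T2) -> count=0 queue=[T2] holders={T1,T3,T4,T6}
Step 12: wait(T5) -> count=0 queue=[T2,T5] holders={T1,T3,T4,T6}
Step 13: signal(T6) -> count=0 queue=[T5] holders={T1,T2,T3,T4}
Step 14: signal(T4) -> count=0 queue=[] holders={T1,T2,T3,T5}
Step 15: wait(T4) -> count=0 queue=[T4] holders={T1,T2,T3,T5}
Step 16: signal(T3) -> count=0 queue=[] holders={T1,T2,T4,T5}
Step 17: wait(T6) -> count=0 queue=[T6] holders={T1,T2,T4,T5}
Final holders: {T1,T2,T4,T5} -> T2 in holders

Answer: yes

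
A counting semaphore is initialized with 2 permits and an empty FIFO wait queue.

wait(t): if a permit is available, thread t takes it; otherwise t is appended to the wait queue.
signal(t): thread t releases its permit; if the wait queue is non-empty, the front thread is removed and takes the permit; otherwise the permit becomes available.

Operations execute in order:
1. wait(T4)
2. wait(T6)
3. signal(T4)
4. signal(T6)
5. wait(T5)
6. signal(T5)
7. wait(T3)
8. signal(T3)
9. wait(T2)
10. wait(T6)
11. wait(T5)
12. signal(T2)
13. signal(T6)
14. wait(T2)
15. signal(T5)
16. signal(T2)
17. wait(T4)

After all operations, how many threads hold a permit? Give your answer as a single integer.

Answer: 1

Derivation:
Step 1: wait(T4) -> count=1 queue=[] holders={T4}
Step 2: wait(T6) -> count=0 queue=[] holders={T4,T6}
Step 3: signal(T4) -> count=1 queue=[] holders={T6}
Step 4: signal(T6) -> count=2 queue=[] holders={none}
Step 5: wait(T5) -> count=1 queue=[] holders={T5}
Step 6: signal(T5) -> count=2 queue=[] holders={none}
Step 7: wait(T3) -> count=1 queue=[] holders={T3}
Step 8: signal(T3) -> count=2 queue=[] holders={none}
Step 9: wait(T2) -> count=1 queue=[] holders={T2}
Step 10: wait(T6) -> count=0 queue=[] holders={T2,T6}
Step 11: wait(T5) -> count=0 queue=[T5] holders={T2,T6}
Step 12: signal(T2) -> count=0 queue=[] holders={T5,T6}
Step 13: signal(T6) -> count=1 queue=[] holders={T5}
Step 14: wait(T2) -> count=0 queue=[] holders={T2,T5}
Step 15: signal(T5) -> count=1 queue=[] holders={T2}
Step 16: signal(T2) -> count=2 queue=[] holders={none}
Step 17: wait(T4) -> count=1 queue=[] holders={T4}
Final holders: {T4} -> 1 thread(s)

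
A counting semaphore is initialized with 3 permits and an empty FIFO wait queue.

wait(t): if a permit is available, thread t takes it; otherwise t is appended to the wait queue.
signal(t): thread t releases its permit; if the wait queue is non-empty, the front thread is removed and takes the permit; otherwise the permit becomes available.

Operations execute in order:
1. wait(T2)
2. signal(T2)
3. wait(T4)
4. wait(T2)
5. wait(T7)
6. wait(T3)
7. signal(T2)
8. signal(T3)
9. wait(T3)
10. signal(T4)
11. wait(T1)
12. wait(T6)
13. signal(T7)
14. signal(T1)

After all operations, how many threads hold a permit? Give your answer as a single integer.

Step 1: wait(T2) -> count=2 queue=[] holders={T2}
Step 2: signal(T2) -> count=3 queue=[] holders={none}
Step 3: wait(T4) -> count=2 queue=[] holders={T4}
Step 4: wait(T2) -> count=1 queue=[] holders={T2,T4}
Step 5: wait(T7) -> count=0 queue=[] holders={T2,T4,T7}
Step 6: wait(T3) -> count=0 queue=[T3] holders={T2,T4,T7}
Step 7: signal(T2) -> count=0 queue=[] holders={T3,T4,T7}
Step 8: signal(T3) -> count=1 queue=[] holders={T4,T7}
Step 9: wait(T3) -> count=0 queue=[] holders={T3,T4,T7}
Step 10: signal(T4) -> count=1 queue=[] holders={T3,T7}
Step 11: wait(T1) -> count=0 queue=[] holders={T1,T3,T7}
Step 12: wait(T6) -> count=0 queue=[T6] holders={T1,T3,T7}
Step 13: signal(T7) -> count=0 queue=[] holders={T1,T3,T6}
Step 14: signal(T1) -> count=1 queue=[] holders={T3,T6}
Final holders: {T3,T6} -> 2 thread(s)

Answer: 2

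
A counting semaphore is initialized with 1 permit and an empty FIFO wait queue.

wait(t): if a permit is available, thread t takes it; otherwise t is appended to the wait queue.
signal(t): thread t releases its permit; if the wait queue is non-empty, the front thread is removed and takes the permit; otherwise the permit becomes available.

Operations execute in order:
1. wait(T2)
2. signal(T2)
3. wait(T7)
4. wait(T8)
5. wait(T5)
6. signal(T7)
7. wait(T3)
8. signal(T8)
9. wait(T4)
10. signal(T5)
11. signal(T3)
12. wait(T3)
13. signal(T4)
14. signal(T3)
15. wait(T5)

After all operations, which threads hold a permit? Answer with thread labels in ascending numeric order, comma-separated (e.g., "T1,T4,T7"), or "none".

Answer: T5

Derivation:
Step 1: wait(T2) -> count=0 queue=[] holders={T2}
Step 2: signal(T2) -> count=1 queue=[] holders={none}
Step 3: wait(T7) -> count=0 queue=[] holders={T7}
Step 4: wait(T8) -> count=0 queue=[T8] holders={T7}
Step 5: wait(T5) -> count=0 queue=[T8,T5] holders={T7}
Step 6: signal(T7) -> count=0 queue=[T5] holders={T8}
Step 7: wait(T3) -> count=0 queue=[T5,T3] holders={T8}
Step 8: signal(T8) -> count=0 queue=[T3] holders={T5}
Step 9: wait(T4) -> count=0 queue=[T3,T4] holders={T5}
Step 10: signal(T5) -> count=0 queue=[T4] holders={T3}
Step 11: signal(T3) -> count=0 queue=[] holders={T4}
Step 12: wait(T3) -> count=0 queue=[T3] holders={T4}
Step 13: signal(T4) -> count=0 queue=[] holders={T3}
Step 14: signal(T3) -> count=1 queue=[] holders={none}
Step 15: wait(T5) -> count=0 queue=[] holders={T5}
Final holders: T5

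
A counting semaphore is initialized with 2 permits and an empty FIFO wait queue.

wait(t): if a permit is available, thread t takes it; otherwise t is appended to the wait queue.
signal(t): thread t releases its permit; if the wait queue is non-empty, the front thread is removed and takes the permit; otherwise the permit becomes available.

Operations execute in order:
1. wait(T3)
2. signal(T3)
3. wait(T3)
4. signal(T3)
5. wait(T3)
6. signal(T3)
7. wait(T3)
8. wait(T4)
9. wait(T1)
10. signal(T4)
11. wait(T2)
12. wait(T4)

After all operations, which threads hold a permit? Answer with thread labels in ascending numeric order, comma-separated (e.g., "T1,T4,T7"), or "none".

Step 1: wait(T3) -> count=1 queue=[] holders={T3}
Step 2: signal(T3) -> count=2 queue=[] holders={none}
Step 3: wait(T3) -> count=1 queue=[] holders={T3}
Step 4: signal(T3) -> count=2 queue=[] holders={none}
Step 5: wait(T3) -> count=1 queue=[] holders={T3}
Step 6: signal(T3) -> count=2 queue=[] holders={none}
Step 7: wait(T3) -> count=1 queue=[] holders={T3}
Step 8: wait(T4) -> count=0 queue=[] holders={T3,T4}
Step 9: wait(T1) -> count=0 queue=[T1] holders={T3,T4}
Step 10: signal(T4) -> count=0 queue=[] holders={T1,T3}
Step 11: wait(T2) -> count=0 queue=[T2] holders={T1,T3}
Step 12: wait(T4) -> count=0 queue=[T2,T4] holders={T1,T3}
Final holders: T1,T3

Answer: T1,T3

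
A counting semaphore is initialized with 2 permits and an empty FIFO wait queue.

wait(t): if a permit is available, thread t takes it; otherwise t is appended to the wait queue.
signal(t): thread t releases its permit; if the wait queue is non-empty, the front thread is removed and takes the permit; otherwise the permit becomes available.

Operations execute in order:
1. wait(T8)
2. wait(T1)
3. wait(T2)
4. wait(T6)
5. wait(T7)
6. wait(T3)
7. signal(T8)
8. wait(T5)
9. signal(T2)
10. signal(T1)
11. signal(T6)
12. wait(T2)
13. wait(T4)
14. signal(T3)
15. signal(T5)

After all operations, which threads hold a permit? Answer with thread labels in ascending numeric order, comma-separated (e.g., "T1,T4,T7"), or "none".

Step 1: wait(T8) -> count=1 queue=[] holders={T8}
Step 2: wait(T1) -> count=0 queue=[] holders={T1,T8}
Step 3: wait(T2) -> count=0 queue=[T2] holders={T1,T8}
Step 4: wait(T6) -> count=0 queue=[T2,T6] holders={T1,T8}
Step 5: wait(T7) -> count=0 queue=[T2,T6,T7] holders={T1,T8}
Step 6: wait(T3) -> count=0 queue=[T2,T6,T7,T3] holders={T1,T8}
Step 7: signal(T8) -> count=0 queue=[T6,T7,T3] holders={T1,T2}
Step 8: wait(T5) -> count=0 queue=[T6,T7,T3,T5] holders={T1,T2}
Step 9: signal(T2) -> count=0 queue=[T7,T3,T5] holders={T1,T6}
Step 10: signal(T1) -> count=0 queue=[T3,T5] holders={T6,T7}
Step 11: signal(T6) -> count=0 queue=[T5] holders={T3,T7}
Step 12: wait(T2) -> count=0 queue=[T5,T2] holders={T3,T7}
Step 13: wait(T4) -> count=0 queue=[T5,T2,T4] holders={T3,T7}
Step 14: signal(T3) -> count=0 queue=[T2,T4] holders={T5,T7}
Step 15: signal(T5) -> count=0 queue=[T4] holders={T2,T7}
Final holders: T2,T7

Answer: T2,T7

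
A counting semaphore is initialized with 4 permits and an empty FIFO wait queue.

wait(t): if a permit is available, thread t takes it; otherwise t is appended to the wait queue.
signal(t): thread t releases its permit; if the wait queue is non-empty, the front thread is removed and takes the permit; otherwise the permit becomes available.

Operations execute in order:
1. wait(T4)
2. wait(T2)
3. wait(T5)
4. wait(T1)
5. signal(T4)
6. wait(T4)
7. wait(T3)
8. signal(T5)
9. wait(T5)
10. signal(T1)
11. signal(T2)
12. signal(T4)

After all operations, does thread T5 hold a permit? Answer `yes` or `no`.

Step 1: wait(T4) -> count=3 queue=[] holders={T4}
Step 2: wait(T2) -> count=2 queue=[] holders={T2,T4}
Step 3: wait(T5) -> count=1 queue=[] holders={T2,T4,T5}
Step 4: wait(T1) -> count=0 queue=[] holders={T1,T2,T4,T5}
Step 5: signal(T4) -> count=1 queue=[] holders={T1,T2,T5}
Step 6: wait(T4) -> count=0 queue=[] holders={T1,T2,T4,T5}
Step 7: wait(T3) -> count=0 queue=[T3] holders={T1,T2,T4,T5}
Step 8: signal(T5) -> count=0 queue=[] holders={T1,T2,T3,T4}
Step 9: wait(T5) -> count=0 queue=[T5] holders={T1,T2,T3,T4}
Step 10: signal(T1) -> count=0 queue=[] holders={T2,T3,T4,T5}
Step 11: signal(T2) -> count=1 queue=[] holders={T3,T4,T5}
Step 12: signal(T4) -> count=2 queue=[] holders={T3,T5}
Final holders: {T3,T5} -> T5 in holders

Answer: yes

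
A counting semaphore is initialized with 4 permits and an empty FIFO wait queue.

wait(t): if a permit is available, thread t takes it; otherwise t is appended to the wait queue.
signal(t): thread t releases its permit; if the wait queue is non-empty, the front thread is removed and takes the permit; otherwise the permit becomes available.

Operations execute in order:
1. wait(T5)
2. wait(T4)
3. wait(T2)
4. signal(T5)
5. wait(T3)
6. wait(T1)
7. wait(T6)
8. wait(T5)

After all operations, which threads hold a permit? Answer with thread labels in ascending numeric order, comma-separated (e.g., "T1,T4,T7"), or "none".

Step 1: wait(T5) -> count=3 queue=[] holders={T5}
Step 2: wait(T4) -> count=2 queue=[] holders={T4,T5}
Step 3: wait(T2) -> count=1 queue=[] holders={T2,T4,T5}
Step 4: signal(T5) -> count=2 queue=[] holders={T2,T4}
Step 5: wait(T3) -> count=1 queue=[] holders={T2,T3,T4}
Step 6: wait(T1) -> count=0 queue=[] holders={T1,T2,T3,T4}
Step 7: wait(T6) -> count=0 queue=[T6] holders={T1,T2,T3,T4}
Step 8: wait(T5) -> count=0 queue=[T6,T5] holders={T1,T2,T3,T4}
Final holders: T1,T2,T3,T4

Answer: T1,T2,T3,T4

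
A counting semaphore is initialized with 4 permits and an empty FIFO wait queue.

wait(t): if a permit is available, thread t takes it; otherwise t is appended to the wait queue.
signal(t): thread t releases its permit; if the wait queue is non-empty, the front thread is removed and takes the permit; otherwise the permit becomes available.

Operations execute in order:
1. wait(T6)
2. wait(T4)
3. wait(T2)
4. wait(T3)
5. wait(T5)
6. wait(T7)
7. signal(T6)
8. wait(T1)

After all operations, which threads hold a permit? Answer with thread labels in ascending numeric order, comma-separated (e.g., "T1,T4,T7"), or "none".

Step 1: wait(T6) -> count=3 queue=[] holders={T6}
Step 2: wait(T4) -> count=2 queue=[] holders={T4,T6}
Step 3: wait(T2) -> count=1 queue=[] holders={T2,T4,T6}
Step 4: wait(T3) -> count=0 queue=[] holders={T2,T3,T4,T6}
Step 5: wait(T5) -> count=0 queue=[T5] holders={T2,T3,T4,T6}
Step 6: wait(T7) -> count=0 queue=[T5,T7] holders={T2,T3,T4,T6}
Step 7: signal(T6) -> count=0 queue=[T7] holders={T2,T3,T4,T5}
Step 8: wait(T1) -> count=0 queue=[T7,T1] holders={T2,T3,T4,T5}
Final holders: T2,T3,T4,T5

Answer: T2,T3,T4,T5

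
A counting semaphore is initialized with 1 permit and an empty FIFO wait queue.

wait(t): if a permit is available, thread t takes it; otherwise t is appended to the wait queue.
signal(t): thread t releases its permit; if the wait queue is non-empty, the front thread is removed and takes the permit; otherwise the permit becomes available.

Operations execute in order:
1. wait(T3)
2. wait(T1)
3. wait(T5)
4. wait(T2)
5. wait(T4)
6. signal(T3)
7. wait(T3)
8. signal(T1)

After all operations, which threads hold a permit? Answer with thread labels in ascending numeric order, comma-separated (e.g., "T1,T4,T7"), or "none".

Step 1: wait(T3) -> count=0 queue=[] holders={T3}
Step 2: wait(T1) -> count=0 queue=[T1] holders={T3}
Step 3: wait(T5) -> count=0 queue=[T1,T5] holders={T3}
Step 4: wait(T2) -> count=0 queue=[T1,T5,T2] holders={T3}
Step 5: wait(T4) -> count=0 queue=[T1,T5,T2,T4] holders={T3}
Step 6: signal(T3) -> count=0 queue=[T5,T2,T4] holders={T1}
Step 7: wait(T3) -> count=0 queue=[T5,T2,T4,T3] holders={T1}
Step 8: signal(T1) -> count=0 queue=[T2,T4,T3] holders={T5}
Final holders: T5

Answer: T5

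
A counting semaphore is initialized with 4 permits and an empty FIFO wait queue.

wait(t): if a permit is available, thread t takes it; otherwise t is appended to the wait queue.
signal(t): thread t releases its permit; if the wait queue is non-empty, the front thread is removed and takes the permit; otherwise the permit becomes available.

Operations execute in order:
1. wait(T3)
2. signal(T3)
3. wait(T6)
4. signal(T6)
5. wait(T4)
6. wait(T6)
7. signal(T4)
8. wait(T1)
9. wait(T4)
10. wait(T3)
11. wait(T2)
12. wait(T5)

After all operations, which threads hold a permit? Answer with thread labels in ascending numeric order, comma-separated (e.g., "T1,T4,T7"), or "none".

Answer: T1,T3,T4,T6

Derivation:
Step 1: wait(T3) -> count=3 queue=[] holders={T3}
Step 2: signal(T3) -> count=4 queue=[] holders={none}
Step 3: wait(T6) -> count=3 queue=[] holders={T6}
Step 4: signal(T6) -> count=4 queue=[] holders={none}
Step 5: wait(T4) -> count=3 queue=[] holders={T4}
Step 6: wait(T6) -> count=2 queue=[] holders={T4,T6}
Step 7: signal(T4) -> count=3 queue=[] holders={T6}
Step 8: wait(T1) -> count=2 queue=[] holders={T1,T6}
Step 9: wait(T4) -> count=1 queue=[] holders={T1,T4,T6}
Step 10: wait(T3) -> count=0 queue=[] holders={T1,T3,T4,T6}
Step 11: wait(T2) -> count=0 queue=[T2] holders={T1,T3,T4,T6}
Step 12: wait(T5) -> count=0 queue=[T2,T5] holders={T1,T3,T4,T6}
Final holders: T1,T3,T4,T6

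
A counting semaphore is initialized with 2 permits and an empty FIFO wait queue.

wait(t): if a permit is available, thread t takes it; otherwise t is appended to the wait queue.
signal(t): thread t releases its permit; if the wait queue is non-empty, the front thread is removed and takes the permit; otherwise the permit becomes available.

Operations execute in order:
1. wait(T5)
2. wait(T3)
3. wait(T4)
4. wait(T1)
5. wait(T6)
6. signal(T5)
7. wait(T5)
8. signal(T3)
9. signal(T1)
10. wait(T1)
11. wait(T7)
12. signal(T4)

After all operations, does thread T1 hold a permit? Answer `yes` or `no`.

Step 1: wait(T5) -> count=1 queue=[] holders={T5}
Step 2: wait(T3) -> count=0 queue=[] holders={T3,T5}
Step 3: wait(T4) -> count=0 queue=[T4] holders={T3,T5}
Step 4: wait(T1) -> count=0 queue=[T4,T1] holders={T3,T5}
Step 5: wait(T6) -> count=0 queue=[T4,T1,T6] holders={T3,T5}
Step 6: signal(T5) -> count=0 queue=[T1,T6] holders={T3,T4}
Step 7: wait(T5) -> count=0 queue=[T1,T6,T5] holders={T3,T4}
Step 8: signal(T3) -> count=0 queue=[T6,T5] holders={T1,T4}
Step 9: signal(T1) -> count=0 queue=[T5] holders={T4,T6}
Step 10: wait(T1) -> count=0 queue=[T5,T1] holders={T4,T6}
Step 11: wait(T7) -> count=0 queue=[T5,T1,T7] holders={T4,T6}
Step 12: signal(T4) -> count=0 queue=[T1,T7] holders={T5,T6}
Final holders: {T5,T6} -> T1 not in holders

Answer: no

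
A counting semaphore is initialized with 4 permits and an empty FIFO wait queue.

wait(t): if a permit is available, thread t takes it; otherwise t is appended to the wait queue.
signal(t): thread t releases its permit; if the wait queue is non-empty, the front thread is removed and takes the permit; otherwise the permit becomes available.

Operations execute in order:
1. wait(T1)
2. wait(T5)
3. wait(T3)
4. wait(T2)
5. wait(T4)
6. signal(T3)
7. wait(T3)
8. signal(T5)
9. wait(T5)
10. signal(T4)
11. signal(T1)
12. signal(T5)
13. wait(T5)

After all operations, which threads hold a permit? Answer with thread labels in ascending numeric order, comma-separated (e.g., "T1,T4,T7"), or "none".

Step 1: wait(T1) -> count=3 queue=[] holders={T1}
Step 2: wait(T5) -> count=2 queue=[] holders={T1,T5}
Step 3: wait(T3) -> count=1 queue=[] holders={T1,T3,T5}
Step 4: wait(T2) -> count=0 queue=[] holders={T1,T2,T3,T5}
Step 5: wait(T4) -> count=0 queue=[T4] holders={T1,T2,T3,T5}
Step 6: signal(T3) -> count=0 queue=[] holders={T1,T2,T4,T5}
Step 7: wait(T3) -> count=0 queue=[T3] holders={T1,T2,T4,T5}
Step 8: signal(T5) -> count=0 queue=[] holders={T1,T2,T3,T4}
Step 9: wait(T5) -> count=0 queue=[T5] holders={T1,T2,T3,T4}
Step 10: signal(T4) -> count=0 queue=[] holders={T1,T2,T3,T5}
Step 11: signal(T1) -> count=1 queue=[] holders={T2,T3,T5}
Step 12: signal(T5) -> count=2 queue=[] holders={T2,T3}
Step 13: wait(T5) -> count=1 queue=[] holders={T2,T3,T5}
Final holders: T2,T3,T5

Answer: T2,T3,T5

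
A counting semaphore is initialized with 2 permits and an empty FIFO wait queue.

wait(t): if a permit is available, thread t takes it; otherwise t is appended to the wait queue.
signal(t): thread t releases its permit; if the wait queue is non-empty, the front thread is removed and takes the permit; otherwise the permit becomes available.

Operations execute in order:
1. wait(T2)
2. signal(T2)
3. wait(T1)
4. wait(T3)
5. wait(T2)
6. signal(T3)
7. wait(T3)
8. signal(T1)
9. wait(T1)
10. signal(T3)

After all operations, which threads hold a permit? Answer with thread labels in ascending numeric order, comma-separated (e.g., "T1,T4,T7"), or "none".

Step 1: wait(T2) -> count=1 queue=[] holders={T2}
Step 2: signal(T2) -> count=2 queue=[] holders={none}
Step 3: wait(T1) -> count=1 queue=[] holders={T1}
Step 4: wait(T3) -> count=0 queue=[] holders={T1,T3}
Step 5: wait(T2) -> count=0 queue=[T2] holders={T1,T3}
Step 6: signal(T3) -> count=0 queue=[] holders={T1,T2}
Step 7: wait(T3) -> count=0 queue=[T3] holders={T1,T2}
Step 8: signal(T1) -> count=0 queue=[] holders={T2,T3}
Step 9: wait(T1) -> count=0 queue=[T1] holders={T2,T3}
Step 10: signal(T3) -> count=0 queue=[] holders={T1,T2}
Final holders: T1,T2

Answer: T1,T2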